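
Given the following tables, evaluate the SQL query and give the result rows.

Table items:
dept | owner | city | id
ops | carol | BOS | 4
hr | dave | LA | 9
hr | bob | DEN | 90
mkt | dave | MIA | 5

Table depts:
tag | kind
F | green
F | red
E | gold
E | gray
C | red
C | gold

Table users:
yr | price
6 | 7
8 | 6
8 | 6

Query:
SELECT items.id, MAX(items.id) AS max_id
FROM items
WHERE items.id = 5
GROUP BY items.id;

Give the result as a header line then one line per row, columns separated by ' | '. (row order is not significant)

After WHERE (1 rows):
items.dept | items.owner | items.city | items.id
mkt | dave | MIA | 5
After GROUP BY (1 rows):
items.id | max_id
5 | 5

== RESULT ==
items.id | max_id
5 | 5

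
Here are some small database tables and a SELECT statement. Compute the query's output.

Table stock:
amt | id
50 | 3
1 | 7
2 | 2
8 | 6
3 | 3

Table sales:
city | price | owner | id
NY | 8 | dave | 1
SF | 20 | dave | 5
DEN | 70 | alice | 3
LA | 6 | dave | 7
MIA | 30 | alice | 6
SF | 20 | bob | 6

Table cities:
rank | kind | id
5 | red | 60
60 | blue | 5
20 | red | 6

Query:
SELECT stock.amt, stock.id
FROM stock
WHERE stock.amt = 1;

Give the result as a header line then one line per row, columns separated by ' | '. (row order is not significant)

== RESULT ==
stock.amt | stock.id
1 | 7

Derivation:
After WHERE (1 rows):
stock.amt | stock.id
1 | 7
After SELECT (1 rows):
stock.amt | stock.id
1 | 7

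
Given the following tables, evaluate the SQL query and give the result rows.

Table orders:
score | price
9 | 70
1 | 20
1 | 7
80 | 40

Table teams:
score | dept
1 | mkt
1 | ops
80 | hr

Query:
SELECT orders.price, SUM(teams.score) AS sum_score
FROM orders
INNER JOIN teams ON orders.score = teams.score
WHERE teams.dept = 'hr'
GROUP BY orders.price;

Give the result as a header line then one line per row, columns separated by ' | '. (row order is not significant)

After JOIN teams (5 rows):
orders.score | orders.price | teams.score | teams.dept
1 | 20 | 1 | mkt
1 | 20 | 1 | ops
1 | 7 | 1 | mkt
1 | 7 | 1 | ops
80 | 40 | 80 | hr
After WHERE (1 rows):
orders.score | orders.price | teams.score | teams.dept
80 | 40 | 80 | hr
After GROUP BY (1 rows):
orders.price | sum_score
40 | 80

== RESULT ==
orders.price | sum_score
40 | 80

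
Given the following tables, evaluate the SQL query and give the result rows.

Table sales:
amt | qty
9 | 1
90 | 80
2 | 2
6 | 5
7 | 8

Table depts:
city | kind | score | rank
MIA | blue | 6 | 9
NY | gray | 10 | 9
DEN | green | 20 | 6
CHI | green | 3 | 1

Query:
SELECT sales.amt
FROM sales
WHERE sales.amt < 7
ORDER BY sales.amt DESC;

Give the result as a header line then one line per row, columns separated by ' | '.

After WHERE (2 rows):
sales.amt | sales.qty
2 | 2
6 | 5
After SELECT (2 rows):
sales.amt
2
6
After ORDER BY (2 rows):
sales.amt
6
2

== RESULT ==
sales.amt
6
2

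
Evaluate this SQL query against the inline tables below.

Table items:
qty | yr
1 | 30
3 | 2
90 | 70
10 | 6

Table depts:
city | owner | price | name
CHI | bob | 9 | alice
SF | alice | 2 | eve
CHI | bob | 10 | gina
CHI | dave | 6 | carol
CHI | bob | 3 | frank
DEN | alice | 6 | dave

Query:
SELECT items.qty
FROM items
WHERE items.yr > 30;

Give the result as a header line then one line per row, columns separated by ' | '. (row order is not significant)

== RESULT ==
items.qty
90

Derivation:
After WHERE (1 rows):
items.qty | items.yr
90 | 70
After SELECT (1 rows):
items.qty
90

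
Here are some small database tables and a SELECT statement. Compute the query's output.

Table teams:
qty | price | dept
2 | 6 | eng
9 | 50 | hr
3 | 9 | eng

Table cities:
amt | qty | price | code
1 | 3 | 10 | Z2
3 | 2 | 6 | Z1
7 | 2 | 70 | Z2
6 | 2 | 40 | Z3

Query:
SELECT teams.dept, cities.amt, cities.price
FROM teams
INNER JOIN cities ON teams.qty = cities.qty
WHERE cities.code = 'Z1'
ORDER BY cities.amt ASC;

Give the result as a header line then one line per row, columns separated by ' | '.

After JOIN cities (4 rows):
teams.qty | teams.price | teams.dept | cities.amt | cities.qty | cities.price | cities.code
2 | 6 | eng | 3 | 2 | 6 | Z1
2 | 6 | eng | 7 | 2 | 70 | Z2
2 | 6 | eng | 6 | 2 | 40 | Z3
3 | 9 | eng | 1 | 3 | 10 | Z2
After WHERE (1 rows):
teams.qty | teams.price | teams.dept | cities.amt | cities.qty | cities.price | cities.code
2 | 6 | eng | 3 | 2 | 6 | Z1
After SELECT (1 rows):
teams.dept | cities.amt | cities.price
eng | 3 | 6
After ORDER BY (1 rows):
teams.dept | cities.amt | cities.price
eng | 3 | 6

== RESULT ==
teams.dept | cities.amt | cities.price
eng | 3 | 6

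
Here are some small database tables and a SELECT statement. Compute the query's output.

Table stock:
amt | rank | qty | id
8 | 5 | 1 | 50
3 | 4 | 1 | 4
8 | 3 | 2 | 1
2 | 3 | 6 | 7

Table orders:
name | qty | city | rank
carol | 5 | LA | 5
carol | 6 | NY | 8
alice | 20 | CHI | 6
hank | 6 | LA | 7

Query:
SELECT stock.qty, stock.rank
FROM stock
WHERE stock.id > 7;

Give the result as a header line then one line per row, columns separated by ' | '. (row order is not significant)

After WHERE (1 rows):
stock.amt | stock.rank | stock.qty | stock.id
8 | 5 | 1 | 50
After SELECT (1 rows):
stock.qty | stock.rank
1 | 5

== RESULT ==
stock.qty | stock.rank
1 | 5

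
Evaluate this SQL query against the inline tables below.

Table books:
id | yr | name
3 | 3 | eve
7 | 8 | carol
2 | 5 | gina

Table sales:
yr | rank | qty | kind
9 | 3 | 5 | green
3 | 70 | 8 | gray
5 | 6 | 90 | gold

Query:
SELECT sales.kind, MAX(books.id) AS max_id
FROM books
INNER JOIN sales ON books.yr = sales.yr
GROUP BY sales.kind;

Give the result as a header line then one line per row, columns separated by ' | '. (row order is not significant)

== RESULT ==
sales.kind | max_id
gray | 3
gold | 2

Derivation:
After JOIN sales (2 rows):
books.id | books.yr | books.name | sales.yr | sales.rank | sales.qty | sales.kind
3 | 3 | eve | 3 | 70 | 8 | gray
2 | 5 | gina | 5 | 6 | 90 | gold
After GROUP BY (2 rows):
sales.kind | max_id
gray | 3
gold | 2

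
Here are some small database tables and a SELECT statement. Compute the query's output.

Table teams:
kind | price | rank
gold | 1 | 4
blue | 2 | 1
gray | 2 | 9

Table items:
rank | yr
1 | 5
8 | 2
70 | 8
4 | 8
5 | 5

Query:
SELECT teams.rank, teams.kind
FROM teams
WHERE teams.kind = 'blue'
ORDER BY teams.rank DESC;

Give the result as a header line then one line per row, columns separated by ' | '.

== RESULT ==
teams.rank | teams.kind
1 | blue

Derivation:
After WHERE (1 rows):
teams.kind | teams.price | teams.rank
blue | 2 | 1
After SELECT (1 rows):
teams.rank | teams.kind
1 | blue
After ORDER BY (1 rows):
teams.rank | teams.kind
1 | blue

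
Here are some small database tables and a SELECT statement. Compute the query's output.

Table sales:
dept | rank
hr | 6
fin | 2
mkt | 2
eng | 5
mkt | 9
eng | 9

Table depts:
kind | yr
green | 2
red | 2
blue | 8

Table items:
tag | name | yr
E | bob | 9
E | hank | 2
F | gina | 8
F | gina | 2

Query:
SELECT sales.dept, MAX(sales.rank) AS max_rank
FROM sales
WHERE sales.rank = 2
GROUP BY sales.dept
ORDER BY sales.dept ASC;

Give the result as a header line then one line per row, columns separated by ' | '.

== RESULT ==
sales.dept | max_rank
fin | 2
mkt | 2

Derivation:
After WHERE (2 rows):
sales.dept | sales.rank
fin | 2
mkt | 2
After GROUP BY (2 rows):
sales.dept | max_rank
fin | 2
mkt | 2
After ORDER BY (2 rows):
sales.dept | max_rank
fin | 2
mkt | 2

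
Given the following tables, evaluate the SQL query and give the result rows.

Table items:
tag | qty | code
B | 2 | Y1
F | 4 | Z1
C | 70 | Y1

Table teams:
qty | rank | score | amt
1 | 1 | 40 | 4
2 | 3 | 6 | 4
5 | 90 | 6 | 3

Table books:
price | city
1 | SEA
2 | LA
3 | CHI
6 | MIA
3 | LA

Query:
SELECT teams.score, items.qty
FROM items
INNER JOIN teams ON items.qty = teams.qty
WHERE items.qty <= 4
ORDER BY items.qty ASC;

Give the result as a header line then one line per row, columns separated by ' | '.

== RESULT ==
teams.score | items.qty
6 | 2

Derivation:
After JOIN teams (1 rows):
items.tag | items.qty | items.code | teams.qty | teams.rank | teams.score | teams.amt
B | 2 | Y1 | 2 | 3 | 6 | 4
After WHERE (1 rows):
items.tag | items.qty | items.code | teams.qty | teams.rank | teams.score | teams.amt
B | 2 | Y1 | 2 | 3 | 6 | 4
After SELECT (1 rows):
teams.score | items.qty
6 | 2
After ORDER BY (1 rows):
teams.score | items.qty
6 | 2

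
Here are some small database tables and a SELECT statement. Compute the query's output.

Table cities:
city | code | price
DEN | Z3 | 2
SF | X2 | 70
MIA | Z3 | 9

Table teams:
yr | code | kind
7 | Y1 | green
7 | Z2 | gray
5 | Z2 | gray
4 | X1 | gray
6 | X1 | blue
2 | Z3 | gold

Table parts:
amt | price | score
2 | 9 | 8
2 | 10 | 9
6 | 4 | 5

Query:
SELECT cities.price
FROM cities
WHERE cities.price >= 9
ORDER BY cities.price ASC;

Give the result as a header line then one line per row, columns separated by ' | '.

== RESULT ==
cities.price
9
70

Derivation:
After WHERE (2 rows):
cities.city | cities.code | cities.price
SF | X2 | 70
MIA | Z3 | 9
After SELECT (2 rows):
cities.price
70
9
After ORDER BY (2 rows):
cities.price
9
70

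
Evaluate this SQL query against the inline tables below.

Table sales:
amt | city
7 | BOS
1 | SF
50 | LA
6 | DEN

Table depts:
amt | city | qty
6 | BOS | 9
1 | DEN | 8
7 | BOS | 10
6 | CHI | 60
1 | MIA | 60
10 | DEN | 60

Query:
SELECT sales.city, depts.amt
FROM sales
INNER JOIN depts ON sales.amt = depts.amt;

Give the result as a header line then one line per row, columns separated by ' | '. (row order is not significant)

== RESULT ==
sales.city | depts.amt
BOS | 7
SF | 1
SF | 1
DEN | 6
DEN | 6

Derivation:
After JOIN depts (5 rows):
sales.amt | sales.city | depts.amt | depts.city | depts.qty
7 | BOS | 7 | BOS | 10
1 | SF | 1 | DEN | 8
1 | SF | 1 | MIA | 60
6 | DEN | 6 | BOS | 9
6 | DEN | 6 | CHI | 60
After SELECT (5 rows):
sales.city | depts.amt
BOS | 7
SF | 1
SF | 1
DEN | 6
DEN | 6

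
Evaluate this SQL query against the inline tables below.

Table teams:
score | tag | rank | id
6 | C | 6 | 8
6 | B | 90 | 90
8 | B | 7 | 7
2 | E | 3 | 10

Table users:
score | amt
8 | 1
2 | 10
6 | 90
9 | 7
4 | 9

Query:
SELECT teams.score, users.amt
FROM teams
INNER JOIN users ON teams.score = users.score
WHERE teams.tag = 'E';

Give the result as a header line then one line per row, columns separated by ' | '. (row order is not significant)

== RESULT ==
teams.score | users.amt
2 | 10

Derivation:
After JOIN users (4 rows):
teams.score | teams.tag | teams.rank | teams.id | users.score | users.amt
6 | C | 6 | 8 | 6 | 90
6 | B | 90 | 90 | 6 | 90
8 | B | 7 | 7 | 8 | 1
2 | E | 3 | 10 | 2 | 10
After WHERE (1 rows):
teams.score | teams.tag | teams.rank | teams.id | users.score | users.amt
2 | E | 3 | 10 | 2 | 10
After SELECT (1 rows):
teams.score | users.amt
2 | 10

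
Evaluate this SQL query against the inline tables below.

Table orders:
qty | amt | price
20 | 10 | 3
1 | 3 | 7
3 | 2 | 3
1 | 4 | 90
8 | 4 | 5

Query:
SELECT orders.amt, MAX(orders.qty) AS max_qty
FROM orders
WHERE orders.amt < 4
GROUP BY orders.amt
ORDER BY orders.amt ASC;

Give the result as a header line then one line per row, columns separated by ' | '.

== RESULT ==
orders.amt | max_qty
2 | 3
3 | 1

Derivation:
After WHERE (2 rows):
orders.qty | orders.amt | orders.price
1 | 3 | 7
3 | 2 | 3
After GROUP BY (2 rows):
orders.amt | max_qty
3 | 1
2 | 3
After ORDER BY (2 rows):
orders.amt | max_qty
2 | 3
3 | 1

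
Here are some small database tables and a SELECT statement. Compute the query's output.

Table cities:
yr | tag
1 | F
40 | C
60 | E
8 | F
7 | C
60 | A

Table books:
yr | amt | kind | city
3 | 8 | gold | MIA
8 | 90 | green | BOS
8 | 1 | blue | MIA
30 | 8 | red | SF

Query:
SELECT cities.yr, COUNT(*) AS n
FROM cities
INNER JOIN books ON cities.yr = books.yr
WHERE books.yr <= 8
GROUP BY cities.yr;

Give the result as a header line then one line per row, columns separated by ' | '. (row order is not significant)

== RESULT ==
cities.yr | n
8 | 2

Derivation:
After JOIN books (2 rows):
cities.yr | cities.tag | books.yr | books.amt | books.kind | books.city
8 | F | 8 | 90 | green | BOS
8 | F | 8 | 1 | blue | MIA
After WHERE (2 rows):
cities.yr | cities.tag | books.yr | books.amt | books.kind | books.city
8 | F | 8 | 90 | green | BOS
8 | F | 8 | 1 | blue | MIA
After GROUP BY (1 rows):
cities.yr | n
8 | 2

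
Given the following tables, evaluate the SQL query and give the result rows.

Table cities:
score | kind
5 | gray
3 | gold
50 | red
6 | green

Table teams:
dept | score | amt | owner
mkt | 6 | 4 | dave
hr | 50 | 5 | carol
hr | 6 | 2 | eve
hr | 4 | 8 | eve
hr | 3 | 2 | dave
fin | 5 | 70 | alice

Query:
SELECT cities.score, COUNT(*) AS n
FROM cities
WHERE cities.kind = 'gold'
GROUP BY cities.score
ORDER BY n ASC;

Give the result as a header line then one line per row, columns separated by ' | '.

== RESULT ==
cities.score | n
3 | 1

Derivation:
After WHERE (1 rows):
cities.score | cities.kind
3 | gold
After GROUP BY (1 rows):
cities.score | n
3 | 1
After ORDER BY (1 rows):
cities.score | n
3 | 1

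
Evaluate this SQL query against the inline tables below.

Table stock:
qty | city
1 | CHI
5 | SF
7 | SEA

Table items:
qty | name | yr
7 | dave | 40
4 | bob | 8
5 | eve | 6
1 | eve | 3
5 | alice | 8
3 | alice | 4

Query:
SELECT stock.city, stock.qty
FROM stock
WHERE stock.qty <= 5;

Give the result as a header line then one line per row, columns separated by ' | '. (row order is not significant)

== RESULT ==
stock.city | stock.qty
CHI | 1
SF | 5

Derivation:
After WHERE (2 rows):
stock.qty | stock.city
1 | CHI
5 | SF
After SELECT (2 rows):
stock.city | stock.qty
CHI | 1
SF | 5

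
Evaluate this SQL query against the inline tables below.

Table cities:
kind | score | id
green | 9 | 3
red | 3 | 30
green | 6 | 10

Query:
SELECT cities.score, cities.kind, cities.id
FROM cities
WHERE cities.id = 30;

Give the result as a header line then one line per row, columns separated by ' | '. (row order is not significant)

== RESULT ==
cities.score | cities.kind | cities.id
3 | red | 30

Derivation:
After WHERE (1 rows):
cities.kind | cities.score | cities.id
red | 3 | 30
After SELECT (1 rows):
cities.score | cities.kind | cities.id
3 | red | 30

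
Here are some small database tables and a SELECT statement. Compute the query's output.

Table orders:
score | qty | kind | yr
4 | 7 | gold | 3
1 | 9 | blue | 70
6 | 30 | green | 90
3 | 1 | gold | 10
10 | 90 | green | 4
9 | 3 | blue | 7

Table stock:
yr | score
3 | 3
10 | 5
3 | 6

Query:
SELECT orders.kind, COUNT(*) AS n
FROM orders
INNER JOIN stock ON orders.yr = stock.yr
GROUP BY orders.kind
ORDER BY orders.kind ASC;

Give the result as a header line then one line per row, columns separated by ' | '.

After JOIN stock (3 rows):
orders.score | orders.qty | orders.kind | orders.yr | stock.yr | stock.score
4 | 7 | gold | 3 | 3 | 3
4 | 7 | gold | 3 | 3 | 6
3 | 1 | gold | 10 | 10 | 5
After GROUP BY (1 rows):
orders.kind | n
gold | 3
After ORDER BY (1 rows):
orders.kind | n
gold | 3

== RESULT ==
orders.kind | n
gold | 3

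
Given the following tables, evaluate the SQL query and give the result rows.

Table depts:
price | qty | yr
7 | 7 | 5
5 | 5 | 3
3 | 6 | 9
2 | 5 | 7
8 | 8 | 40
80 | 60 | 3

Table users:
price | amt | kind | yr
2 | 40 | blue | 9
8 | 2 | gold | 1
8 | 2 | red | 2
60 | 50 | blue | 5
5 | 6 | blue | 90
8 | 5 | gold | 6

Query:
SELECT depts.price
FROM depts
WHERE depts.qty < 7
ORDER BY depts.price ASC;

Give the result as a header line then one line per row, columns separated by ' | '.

After WHERE (3 rows):
depts.price | depts.qty | depts.yr
5 | 5 | 3
3 | 6 | 9
2 | 5 | 7
After SELECT (3 rows):
depts.price
5
3
2
After ORDER BY (3 rows):
depts.price
2
3
5

== RESULT ==
depts.price
2
3
5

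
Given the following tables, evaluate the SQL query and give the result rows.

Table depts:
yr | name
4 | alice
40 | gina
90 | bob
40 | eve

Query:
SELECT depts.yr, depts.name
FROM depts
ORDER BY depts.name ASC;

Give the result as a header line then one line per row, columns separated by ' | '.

== RESULT ==
depts.yr | depts.name
4 | alice
90 | bob
40 | eve
40 | gina

Derivation:
After SELECT (4 rows):
depts.yr | depts.name
4 | alice
40 | gina
90 | bob
40 | eve
After ORDER BY (4 rows):
depts.yr | depts.name
4 | alice
90 | bob
40 | eve
40 | gina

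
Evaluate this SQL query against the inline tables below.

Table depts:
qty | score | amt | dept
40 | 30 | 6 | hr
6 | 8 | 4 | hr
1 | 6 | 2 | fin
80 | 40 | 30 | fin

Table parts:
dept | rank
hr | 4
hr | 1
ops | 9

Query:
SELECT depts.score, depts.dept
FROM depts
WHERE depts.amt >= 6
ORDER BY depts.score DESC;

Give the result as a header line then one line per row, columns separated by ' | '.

After WHERE (2 rows):
depts.qty | depts.score | depts.amt | depts.dept
40 | 30 | 6 | hr
80 | 40 | 30 | fin
After SELECT (2 rows):
depts.score | depts.dept
30 | hr
40 | fin
After ORDER BY (2 rows):
depts.score | depts.dept
40 | fin
30 | hr

== RESULT ==
depts.score | depts.dept
40 | fin
30 | hr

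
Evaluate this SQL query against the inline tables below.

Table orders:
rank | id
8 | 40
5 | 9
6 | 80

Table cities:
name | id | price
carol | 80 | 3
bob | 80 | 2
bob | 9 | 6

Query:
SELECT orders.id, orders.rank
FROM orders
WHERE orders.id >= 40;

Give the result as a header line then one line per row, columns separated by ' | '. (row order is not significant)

After WHERE (2 rows):
orders.rank | orders.id
8 | 40
6 | 80
After SELECT (2 rows):
orders.id | orders.rank
40 | 8
80 | 6

== RESULT ==
orders.id | orders.rank
40 | 8
80 | 6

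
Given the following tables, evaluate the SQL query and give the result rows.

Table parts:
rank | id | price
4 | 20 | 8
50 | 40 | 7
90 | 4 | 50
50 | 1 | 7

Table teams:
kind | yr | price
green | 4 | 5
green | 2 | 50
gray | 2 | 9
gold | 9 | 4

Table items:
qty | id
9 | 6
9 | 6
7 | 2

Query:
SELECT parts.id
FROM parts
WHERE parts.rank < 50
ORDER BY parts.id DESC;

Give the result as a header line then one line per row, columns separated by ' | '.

After WHERE (1 rows):
parts.rank | parts.id | parts.price
4 | 20 | 8
After SELECT (1 rows):
parts.id
20
After ORDER BY (1 rows):
parts.id
20

== RESULT ==
parts.id
20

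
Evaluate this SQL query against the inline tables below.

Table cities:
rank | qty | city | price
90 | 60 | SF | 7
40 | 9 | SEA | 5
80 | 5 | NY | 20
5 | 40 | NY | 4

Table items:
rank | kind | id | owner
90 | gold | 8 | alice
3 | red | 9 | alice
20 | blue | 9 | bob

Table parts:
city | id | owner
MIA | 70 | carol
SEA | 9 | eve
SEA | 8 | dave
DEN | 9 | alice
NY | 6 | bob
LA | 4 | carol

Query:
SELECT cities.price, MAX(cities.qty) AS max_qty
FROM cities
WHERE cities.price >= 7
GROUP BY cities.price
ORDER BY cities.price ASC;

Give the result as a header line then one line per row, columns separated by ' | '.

After WHERE (2 rows):
cities.rank | cities.qty | cities.city | cities.price
90 | 60 | SF | 7
80 | 5 | NY | 20
After GROUP BY (2 rows):
cities.price | max_qty
7 | 60
20 | 5
After ORDER BY (2 rows):
cities.price | max_qty
7 | 60
20 | 5

== RESULT ==
cities.price | max_qty
7 | 60
20 | 5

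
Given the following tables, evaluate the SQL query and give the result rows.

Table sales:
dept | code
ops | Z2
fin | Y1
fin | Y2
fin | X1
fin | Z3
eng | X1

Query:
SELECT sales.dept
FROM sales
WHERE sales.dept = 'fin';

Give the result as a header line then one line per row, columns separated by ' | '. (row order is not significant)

After WHERE (4 rows):
sales.dept | sales.code
fin | Y1
fin | Y2
fin | X1
fin | Z3
After SELECT (4 rows):
sales.dept
fin
fin
fin
fin

== RESULT ==
sales.dept
fin
fin
fin
fin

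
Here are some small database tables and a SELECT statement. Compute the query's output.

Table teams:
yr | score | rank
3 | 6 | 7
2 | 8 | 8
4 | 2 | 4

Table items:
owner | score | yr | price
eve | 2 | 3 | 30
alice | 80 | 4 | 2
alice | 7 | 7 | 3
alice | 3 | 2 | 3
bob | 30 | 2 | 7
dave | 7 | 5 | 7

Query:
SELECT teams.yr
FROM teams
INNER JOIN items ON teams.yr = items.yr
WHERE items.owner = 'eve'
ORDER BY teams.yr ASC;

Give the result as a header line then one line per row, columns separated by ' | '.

After JOIN items (4 rows):
teams.yr | teams.score | teams.rank | items.owner | items.score | items.yr | items.price
3 | 6 | 7 | eve | 2 | 3 | 30
2 | 8 | 8 | alice | 3 | 2 | 3
2 | 8 | 8 | bob | 30 | 2 | 7
4 | 2 | 4 | alice | 80 | 4 | 2
After WHERE (1 rows):
teams.yr | teams.score | teams.rank | items.owner | items.score | items.yr | items.price
3 | 6 | 7 | eve | 2 | 3 | 30
After SELECT (1 rows):
teams.yr
3
After ORDER BY (1 rows):
teams.yr
3

== RESULT ==
teams.yr
3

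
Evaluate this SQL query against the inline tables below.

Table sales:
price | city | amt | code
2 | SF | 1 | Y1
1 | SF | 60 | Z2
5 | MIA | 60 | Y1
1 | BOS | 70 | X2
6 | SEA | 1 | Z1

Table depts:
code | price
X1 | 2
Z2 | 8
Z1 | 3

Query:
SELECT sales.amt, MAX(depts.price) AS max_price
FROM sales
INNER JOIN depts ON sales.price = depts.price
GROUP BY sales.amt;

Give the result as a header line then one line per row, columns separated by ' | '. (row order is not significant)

== RESULT ==
sales.amt | max_price
1 | 2

Derivation:
After JOIN depts (1 rows):
sales.price | sales.city | sales.amt | sales.code | depts.code | depts.price
2 | SF | 1 | Y1 | X1 | 2
After GROUP BY (1 rows):
sales.amt | max_price
1 | 2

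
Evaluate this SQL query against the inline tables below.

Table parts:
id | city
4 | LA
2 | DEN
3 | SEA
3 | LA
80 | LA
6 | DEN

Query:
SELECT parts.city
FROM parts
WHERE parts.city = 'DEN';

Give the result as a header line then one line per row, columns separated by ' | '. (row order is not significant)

After WHERE (2 rows):
parts.id | parts.city
2 | DEN
6 | DEN
After SELECT (2 rows):
parts.city
DEN
DEN

== RESULT ==
parts.city
DEN
DEN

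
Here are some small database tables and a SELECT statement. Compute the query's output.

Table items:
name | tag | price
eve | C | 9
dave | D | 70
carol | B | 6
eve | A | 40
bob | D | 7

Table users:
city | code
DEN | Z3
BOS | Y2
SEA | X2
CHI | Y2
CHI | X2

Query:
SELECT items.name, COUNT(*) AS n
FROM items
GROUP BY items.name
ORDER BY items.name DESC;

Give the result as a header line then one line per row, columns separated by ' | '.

== RESULT ==
items.name | n
eve | 2
dave | 1
carol | 1
bob | 1

Derivation:
After GROUP BY (4 rows):
items.name | n
eve | 2
dave | 1
carol | 1
bob | 1
After ORDER BY (4 rows):
items.name | n
eve | 2
dave | 1
carol | 1
bob | 1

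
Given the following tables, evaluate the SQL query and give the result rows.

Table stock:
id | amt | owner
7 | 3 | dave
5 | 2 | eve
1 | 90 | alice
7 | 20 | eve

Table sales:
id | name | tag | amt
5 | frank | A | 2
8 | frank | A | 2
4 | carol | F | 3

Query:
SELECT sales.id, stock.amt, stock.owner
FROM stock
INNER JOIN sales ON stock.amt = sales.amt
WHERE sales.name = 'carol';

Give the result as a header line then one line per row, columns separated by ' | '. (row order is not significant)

After JOIN sales (3 rows):
stock.id | stock.amt | stock.owner | sales.id | sales.name | sales.tag | sales.amt
7 | 3 | dave | 4 | carol | F | 3
5 | 2 | eve | 5 | frank | A | 2
5 | 2 | eve | 8 | frank | A | 2
After WHERE (1 rows):
stock.id | stock.amt | stock.owner | sales.id | sales.name | sales.tag | sales.amt
7 | 3 | dave | 4 | carol | F | 3
After SELECT (1 rows):
sales.id | stock.amt | stock.owner
4 | 3 | dave

== RESULT ==
sales.id | stock.amt | stock.owner
4 | 3 | dave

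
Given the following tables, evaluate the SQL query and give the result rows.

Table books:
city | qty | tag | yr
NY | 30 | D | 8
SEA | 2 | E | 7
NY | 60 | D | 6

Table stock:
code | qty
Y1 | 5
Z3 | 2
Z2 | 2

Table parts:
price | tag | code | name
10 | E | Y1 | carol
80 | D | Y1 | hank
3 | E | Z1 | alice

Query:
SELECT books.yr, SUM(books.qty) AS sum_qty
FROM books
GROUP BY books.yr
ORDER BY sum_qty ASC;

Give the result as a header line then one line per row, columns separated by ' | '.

== RESULT ==
books.yr | sum_qty
7 | 2
8 | 30
6 | 60

Derivation:
After GROUP BY (3 rows):
books.yr | sum_qty
8 | 30
7 | 2
6 | 60
After ORDER BY (3 rows):
books.yr | sum_qty
7 | 2
8 | 30
6 | 60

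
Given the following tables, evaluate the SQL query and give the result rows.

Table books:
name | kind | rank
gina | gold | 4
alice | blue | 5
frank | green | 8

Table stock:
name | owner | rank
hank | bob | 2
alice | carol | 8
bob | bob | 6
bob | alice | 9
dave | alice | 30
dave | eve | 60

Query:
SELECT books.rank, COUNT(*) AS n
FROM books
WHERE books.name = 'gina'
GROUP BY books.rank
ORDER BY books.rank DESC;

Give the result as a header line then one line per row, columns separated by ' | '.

After WHERE (1 rows):
books.name | books.kind | books.rank
gina | gold | 4
After GROUP BY (1 rows):
books.rank | n
4 | 1
After ORDER BY (1 rows):
books.rank | n
4 | 1

== RESULT ==
books.rank | n
4 | 1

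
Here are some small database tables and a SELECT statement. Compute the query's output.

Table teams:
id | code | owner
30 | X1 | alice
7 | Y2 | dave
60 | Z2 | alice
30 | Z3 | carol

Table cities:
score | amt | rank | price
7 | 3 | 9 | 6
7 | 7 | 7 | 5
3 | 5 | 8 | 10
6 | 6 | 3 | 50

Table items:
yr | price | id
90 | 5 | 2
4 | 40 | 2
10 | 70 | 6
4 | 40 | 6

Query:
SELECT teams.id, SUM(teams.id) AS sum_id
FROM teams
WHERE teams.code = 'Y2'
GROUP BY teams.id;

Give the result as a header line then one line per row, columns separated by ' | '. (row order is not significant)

After WHERE (1 rows):
teams.id | teams.code | teams.owner
7 | Y2 | dave
After GROUP BY (1 rows):
teams.id | sum_id
7 | 7

== RESULT ==
teams.id | sum_id
7 | 7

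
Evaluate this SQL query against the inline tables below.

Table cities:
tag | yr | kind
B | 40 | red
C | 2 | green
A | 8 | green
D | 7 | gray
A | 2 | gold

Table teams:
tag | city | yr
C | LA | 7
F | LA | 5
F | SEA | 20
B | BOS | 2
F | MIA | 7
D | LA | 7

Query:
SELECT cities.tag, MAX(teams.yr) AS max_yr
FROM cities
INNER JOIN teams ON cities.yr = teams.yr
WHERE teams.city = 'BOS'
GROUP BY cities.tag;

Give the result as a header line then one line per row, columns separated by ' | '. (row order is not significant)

== RESULT ==
cities.tag | max_yr
C | 2
A | 2

Derivation:
After JOIN teams (5 rows):
cities.tag | cities.yr | cities.kind | teams.tag | teams.city | teams.yr
C | 2 | green | B | BOS | 2
D | 7 | gray | C | LA | 7
D | 7 | gray | F | MIA | 7
D | 7 | gray | D | LA | 7
A | 2 | gold | B | BOS | 2
After WHERE (2 rows):
cities.tag | cities.yr | cities.kind | teams.tag | teams.city | teams.yr
C | 2 | green | B | BOS | 2
A | 2 | gold | B | BOS | 2
After GROUP BY (2 rows):
cities.tag | max_yr
C | 2
A | 2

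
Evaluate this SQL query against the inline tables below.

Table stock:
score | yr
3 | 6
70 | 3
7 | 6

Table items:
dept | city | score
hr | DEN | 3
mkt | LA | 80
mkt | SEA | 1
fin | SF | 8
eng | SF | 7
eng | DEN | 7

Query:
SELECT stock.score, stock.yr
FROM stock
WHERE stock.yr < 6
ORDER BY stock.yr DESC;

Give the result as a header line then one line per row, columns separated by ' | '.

== RESULT ==
stock.score | stock.yr
70 | 3

Derivation:
After WHERE (1 rows):
stock.score | stock.yr
70 | 3
After SELECT (1 rows):
stock.score | stock.yr
70 | 3
After ORDER BY (1 rows):
stock.score | stock.yr
70 | 3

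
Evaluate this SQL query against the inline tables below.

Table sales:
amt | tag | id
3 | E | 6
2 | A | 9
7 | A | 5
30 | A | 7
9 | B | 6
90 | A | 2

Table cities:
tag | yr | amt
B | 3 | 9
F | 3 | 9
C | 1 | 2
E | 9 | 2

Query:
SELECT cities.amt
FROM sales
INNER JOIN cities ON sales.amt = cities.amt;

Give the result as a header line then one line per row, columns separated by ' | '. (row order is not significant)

== RESULT ==
cities.amt
2
2
9
9

Derivation:
After JOIN cities (4 rows):
sales.amt | sales.tag | sales.id | cities.tag | cities.yr | cities.amt
2 | A | 9 | C | 1 | 2
2 | A | 9 | E | 9 | 2
9 | B | 6 | B | 3 | 9
9 | B | 6 | F | 3 | 9
After SELECT (4 rows):
cities.amt
2
2
9
9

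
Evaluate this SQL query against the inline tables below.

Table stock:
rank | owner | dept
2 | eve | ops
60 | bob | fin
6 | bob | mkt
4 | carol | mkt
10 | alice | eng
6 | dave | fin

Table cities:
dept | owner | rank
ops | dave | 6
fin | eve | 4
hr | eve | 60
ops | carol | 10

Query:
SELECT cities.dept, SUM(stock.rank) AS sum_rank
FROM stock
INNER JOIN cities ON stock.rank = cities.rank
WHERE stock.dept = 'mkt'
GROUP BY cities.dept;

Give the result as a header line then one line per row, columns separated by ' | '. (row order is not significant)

After JOIN cities (5 rows):
stock.rank | stock.owner | stock.dept | cities.dept | cities.owner | cities.rank
60 | bob | fin | hr | eve | 60
6 | bob | mkt | ops | dave | 6
4 | carol | mkt | fin | eve | 4
10 | alice | eng | ops | carol | 10
6 | dave | fin | ops | dave | 6
After WHERE (2 rows):
stock.rank | stock.owner | stock.dept | cities.dept | cities.owner | cities.rank
6 | bob | mkt | ops | dave | 6
4 | carol | mkt | fin | eve | 4
After GROUP BY (2 rows):
cities.dept | sum_rank
ops | 6
fin | 4

== RESULT ==
cities.dept | sum_rank
ops | 6
fin | 4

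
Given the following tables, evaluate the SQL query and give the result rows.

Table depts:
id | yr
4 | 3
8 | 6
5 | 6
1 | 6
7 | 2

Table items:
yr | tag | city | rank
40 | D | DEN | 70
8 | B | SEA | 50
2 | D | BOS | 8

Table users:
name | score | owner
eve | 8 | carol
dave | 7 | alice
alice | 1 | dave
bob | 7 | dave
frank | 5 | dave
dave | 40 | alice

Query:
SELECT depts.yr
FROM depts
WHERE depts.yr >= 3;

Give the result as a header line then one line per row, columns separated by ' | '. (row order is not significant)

== RESULT ==
depts.yr
3
6
6
6

Derivation:
After WHERE (4 rows):
depts.id | depts.yr
4 | 3
8 | 6
5 | 6
1 | 6
After SELECT (4 rows):
depts.yr
3
6
6
6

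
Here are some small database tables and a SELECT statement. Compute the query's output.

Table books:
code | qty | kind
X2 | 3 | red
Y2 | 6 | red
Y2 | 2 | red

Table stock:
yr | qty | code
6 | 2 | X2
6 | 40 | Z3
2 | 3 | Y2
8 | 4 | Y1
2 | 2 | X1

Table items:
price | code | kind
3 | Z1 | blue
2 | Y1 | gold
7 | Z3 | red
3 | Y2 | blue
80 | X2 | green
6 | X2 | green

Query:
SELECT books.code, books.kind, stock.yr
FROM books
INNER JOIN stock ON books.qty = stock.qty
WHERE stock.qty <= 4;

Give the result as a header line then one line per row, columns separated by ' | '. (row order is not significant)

== RESULT ==
books.code | books.kind | stock.yr
X2 | red | 2
Y2 | red | 6
Y2 | red | 2

Derivation:
After JOIN stock (3 rows):
books.code | books.qty | books.kind | stock.yr | stock.qty | stock.code
X2 | 3 | red | 2 | 3 | Y2
Y2 | 2 | red | 6 | 2 | X2
Y2 | 2 | red | 2 | 2 | X1
After WHERE (3 rows):
books.code | books.qty | books.kind | stock.yr | stock.qty | stock.code
X2 | 3 | red | 2 | 3 | Y2
Y2 | 2 | red | 6 | 2 | X2
Y2 | 2 | red | 2 | 2 | X1
After SELECT (3 rows):
books.code | books.kind | stock.yr
X2 | red | 2
Y2 | red | 6
Y2 | red | 2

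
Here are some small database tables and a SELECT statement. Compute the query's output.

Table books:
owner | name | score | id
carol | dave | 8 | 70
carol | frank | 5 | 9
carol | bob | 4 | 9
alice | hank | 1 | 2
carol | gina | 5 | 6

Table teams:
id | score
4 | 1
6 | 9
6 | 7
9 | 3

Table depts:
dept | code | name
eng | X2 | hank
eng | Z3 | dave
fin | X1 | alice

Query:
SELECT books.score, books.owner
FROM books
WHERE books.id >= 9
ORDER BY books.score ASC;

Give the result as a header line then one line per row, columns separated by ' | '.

After WHERE (3 rows):
books.owner | books.name | books.score | books.id
carol | dave | 8 | 70
carol | frank | 5 | 9
carol | bob | 4 | 9
After SELECT (3 rows):
books.score | books.owner
8 | carol
5 | carol
4 | carol
After ORDER BY (3 rows):
books.score | books.owner
4 | carol
5 | carol
8 | carol

== RESULT ==
books.score | books.owner
4 | carol
5 | carol
8 | carol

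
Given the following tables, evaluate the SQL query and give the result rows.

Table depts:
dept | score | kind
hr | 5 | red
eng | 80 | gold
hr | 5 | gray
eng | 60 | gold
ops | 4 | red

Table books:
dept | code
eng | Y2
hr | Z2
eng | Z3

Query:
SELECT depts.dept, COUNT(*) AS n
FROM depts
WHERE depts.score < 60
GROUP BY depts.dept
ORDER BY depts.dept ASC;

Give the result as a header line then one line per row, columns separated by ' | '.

After WHERE (3 rows):
depts.dept | depts.score | depts.kind
hr | 5 | red
hr | 5 | gray
ops | 4 | red
After GROUP BY (2 rows):
depts.dept | n
hr | 2
ops | 1
After ORDER BY (2 rows):
depts.dept | n
hr | 2
ops | 1

== RESULT ==
depts.dept | n
hr | 2
ops | 1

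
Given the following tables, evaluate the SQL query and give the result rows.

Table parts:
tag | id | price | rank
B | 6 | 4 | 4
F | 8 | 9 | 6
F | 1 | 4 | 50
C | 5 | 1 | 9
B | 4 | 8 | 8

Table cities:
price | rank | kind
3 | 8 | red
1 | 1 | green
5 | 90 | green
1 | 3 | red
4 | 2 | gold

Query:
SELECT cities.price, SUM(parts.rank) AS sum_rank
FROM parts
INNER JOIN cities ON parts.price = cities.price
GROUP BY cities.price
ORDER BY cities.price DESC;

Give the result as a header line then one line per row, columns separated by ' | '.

After JOIN cities (4 rows):
parts.tag | parts.id | parts.price | parts.rank | cities.price | cities.rank | cities.kind
B | 6 | 4 | 4 | 4 | 2 | gold
F | 1 | 4 | 50 | 4 | 2 | gold
C | 5 | 1 | 9 | 1 | 1 | green
C | 5 | 1 | 9 | 1 | 3 | red
After GROUP BY (2 rows):
cities.price | sum_rank
4 | 54
1 | 18
After ORDER BY (2 rows):
cities.price | sum_rank
4 | 54
1 | 18

== RESULT ==
cities.price | sum_rank
4 | 54
1 | 18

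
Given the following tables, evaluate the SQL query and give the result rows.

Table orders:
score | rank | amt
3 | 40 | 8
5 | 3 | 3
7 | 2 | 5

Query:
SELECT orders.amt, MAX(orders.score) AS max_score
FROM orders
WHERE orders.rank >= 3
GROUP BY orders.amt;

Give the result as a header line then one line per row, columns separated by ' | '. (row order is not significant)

== RESULT ==
orders.amt | max_score
8 | 3
3 | 5

Derivation:
After WHERE (2 rows):
orders.score | orders.rank | orders.amt
3 | 40 | 8
5 | 3 | 3
After GROUP BY (2 rows):
orders.amt | max_score
8 | 3
3 | 5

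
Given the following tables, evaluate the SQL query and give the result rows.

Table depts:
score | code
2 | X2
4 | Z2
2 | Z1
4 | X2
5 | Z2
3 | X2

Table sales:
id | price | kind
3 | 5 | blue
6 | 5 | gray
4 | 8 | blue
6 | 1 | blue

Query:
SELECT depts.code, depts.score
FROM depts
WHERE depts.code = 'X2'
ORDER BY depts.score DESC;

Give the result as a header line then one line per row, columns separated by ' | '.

== RESULT ==
depts.code | depts.score
X2 | 4
X2 | 3
X2 | 2

Derivation:
After WHERE (3 rows):
depts.score | depts.code
2 | X2
4 | X2
3 | X2
After SELECT (3 rows):
depts.code | depts.score
X2 | 2
X2 | 4
X2 | 3
After ORDER BY (3 rows):
depts.code | depts.score
X2 | 4
X2 | 3
X2 | 2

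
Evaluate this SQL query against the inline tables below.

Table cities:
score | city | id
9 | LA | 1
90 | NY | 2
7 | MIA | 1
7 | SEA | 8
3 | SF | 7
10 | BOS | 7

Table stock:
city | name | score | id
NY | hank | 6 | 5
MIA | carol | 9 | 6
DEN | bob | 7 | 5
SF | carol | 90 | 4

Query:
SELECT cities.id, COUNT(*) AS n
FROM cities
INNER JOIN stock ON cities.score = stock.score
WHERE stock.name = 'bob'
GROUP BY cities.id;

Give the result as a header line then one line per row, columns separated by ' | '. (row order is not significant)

== RESULT ==
cities.id | n
1 | 1
8 | 1

Derivation:
After JOIN stock (4 rows):
cities.score | cities.city | cities.id | stock.city | stock.name | stock.score | stock.id
9 | LA | 1 | MIA | carol | 9 | 6
90 | NY | 2 | SF | carol | 90 | 4
7 | MIA | 1 | DEN | bob | 7 | 5
7 | SEA | 8 | DEN | bob | 7 | 5
After WHERE (2 rows):
cities.score | cities.city | cities.id | stock.city | stock.name | stock.score | stock.id
7 | MIA | 1 | DEN | bob | 7 | 5
7 | SEA | 8 | DEN | bob | 7 | 5
After GROUP BY (2 rows):
cities.id | n
1 | 1
8 | 1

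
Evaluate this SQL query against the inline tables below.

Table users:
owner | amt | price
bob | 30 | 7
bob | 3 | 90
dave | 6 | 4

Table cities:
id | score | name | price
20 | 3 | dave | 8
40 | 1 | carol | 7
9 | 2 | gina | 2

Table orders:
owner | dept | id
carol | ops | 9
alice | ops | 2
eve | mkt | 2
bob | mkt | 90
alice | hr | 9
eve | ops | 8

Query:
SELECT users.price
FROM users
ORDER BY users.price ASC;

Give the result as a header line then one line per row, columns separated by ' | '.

== RESULT ==
users.price
4
7
90

Derivation:
After SELECT (3 rows):
users.price
7
90
4
After ORDER BY (3 rows):
users.price
4
7
90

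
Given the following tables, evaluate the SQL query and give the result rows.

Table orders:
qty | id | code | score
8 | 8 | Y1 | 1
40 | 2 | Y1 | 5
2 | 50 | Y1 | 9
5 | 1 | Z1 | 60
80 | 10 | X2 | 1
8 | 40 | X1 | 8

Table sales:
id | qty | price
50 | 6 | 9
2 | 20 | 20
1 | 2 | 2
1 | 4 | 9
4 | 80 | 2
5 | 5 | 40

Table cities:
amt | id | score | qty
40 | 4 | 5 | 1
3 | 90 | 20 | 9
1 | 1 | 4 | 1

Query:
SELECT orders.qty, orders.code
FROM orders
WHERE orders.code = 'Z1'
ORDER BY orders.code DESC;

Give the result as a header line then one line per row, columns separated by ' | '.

After WHERE (1 rows):
orders.qty | orders.id | orders.code | orders.score
5 | 1 | Z1 | 60
After SELECT (1 rows):
orders.qty | orders.code
5 | Z1
After ORDER BY (1 rows):
orders.qty | orders.code
5 | Z1

== RESULT ==
orders.qty | orders.code
5 | Z1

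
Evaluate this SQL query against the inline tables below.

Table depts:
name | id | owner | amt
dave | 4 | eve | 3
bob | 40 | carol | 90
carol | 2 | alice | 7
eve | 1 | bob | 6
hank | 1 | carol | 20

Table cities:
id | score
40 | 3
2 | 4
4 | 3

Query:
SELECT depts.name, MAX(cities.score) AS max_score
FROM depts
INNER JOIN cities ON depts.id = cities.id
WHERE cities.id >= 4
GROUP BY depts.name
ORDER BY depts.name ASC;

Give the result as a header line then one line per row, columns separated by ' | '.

After JOIN cities (3 rows):
depts.name | depts.id | depts.owner | depts.amt | cities.id | cities.score
dave | 4 | eve | 3 | 4 | 3
bob | 40 | carol | 90 | 40 | 3
carol | 2 | alice | 7 | 2 | 4
After WHERE (2 rows):
depts.name | depts.id | depts.owner | depts.amt | cities.id | cities.score
dave | 4 | eve | 3 | 4 | 3
bob | 40 | carol | 90 | 40 | 3
After GROUP BY (2 rows):
depts.name | max_score
dave | 3
bob | 3
After ORDER BY (2 rows):
depts.name | max_score
bob | 3
dave | 3

== RESULT ==
depts.name | max_score
bob | 3
dave | 3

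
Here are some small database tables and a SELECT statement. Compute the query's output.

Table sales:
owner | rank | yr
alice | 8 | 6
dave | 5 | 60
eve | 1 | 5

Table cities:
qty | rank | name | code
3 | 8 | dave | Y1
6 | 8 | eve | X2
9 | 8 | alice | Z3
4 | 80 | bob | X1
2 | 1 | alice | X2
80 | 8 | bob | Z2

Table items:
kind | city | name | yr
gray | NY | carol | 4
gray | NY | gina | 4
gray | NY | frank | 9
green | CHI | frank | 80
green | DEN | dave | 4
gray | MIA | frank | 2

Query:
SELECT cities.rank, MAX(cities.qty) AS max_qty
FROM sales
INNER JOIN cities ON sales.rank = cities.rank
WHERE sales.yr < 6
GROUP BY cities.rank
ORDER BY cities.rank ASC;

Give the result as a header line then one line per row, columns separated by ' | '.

== RESULT ==
cities.rank | max_qty
1 | 2

Derivation:
After JOIN cities (5 rows):
sales.owner | sales.rank | sales.yr | cities.qty | cities.rank | cities.name | cities.code
alice | 8 | 6 | 3 | 8 | dave | Y1
alice | 8 | 6 | 6 | 8 | eve | X2
alice | 8 | 6 | 9 | 8 | alice | Z3
alice | 8 | 6 | 80 | 8 | bob | Z2
eve | 1 | 5 | 2 | 1 | alice | X2
After WHERE (1 rows):
sales.owner | sales.rank | sales.yr | cities.qty | cities.rank | cities.name | cities.code
eve | 1 | 5 | 2 | 1 | alice | X2
After GROUP BY (1 rows):
cities.rank | max_qty
1 | 2
After ORDER BY (1 rows):
cities.rank | max_qty
1 | 2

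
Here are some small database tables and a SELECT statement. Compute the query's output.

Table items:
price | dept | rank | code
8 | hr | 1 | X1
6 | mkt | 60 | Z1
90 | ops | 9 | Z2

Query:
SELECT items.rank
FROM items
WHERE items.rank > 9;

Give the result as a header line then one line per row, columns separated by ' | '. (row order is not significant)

== RESULT ==
items.rank
60

Derivation:
After WHERE (1 rows):
items.price | items.dept | items.rank | items.code
6 | mkt | 60 | Z1
After SELECT (1 rows):
items.rank
60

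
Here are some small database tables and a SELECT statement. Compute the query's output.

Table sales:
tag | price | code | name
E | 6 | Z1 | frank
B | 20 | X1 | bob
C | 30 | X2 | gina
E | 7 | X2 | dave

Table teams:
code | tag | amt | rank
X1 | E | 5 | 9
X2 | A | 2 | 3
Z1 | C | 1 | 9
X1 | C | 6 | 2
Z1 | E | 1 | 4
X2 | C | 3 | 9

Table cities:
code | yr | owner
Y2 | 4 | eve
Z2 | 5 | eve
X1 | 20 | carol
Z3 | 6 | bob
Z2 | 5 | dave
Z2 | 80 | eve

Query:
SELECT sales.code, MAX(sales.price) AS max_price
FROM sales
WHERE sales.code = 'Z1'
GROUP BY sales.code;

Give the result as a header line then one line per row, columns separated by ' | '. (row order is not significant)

== RESULT ==
sales.code | max_price
Z1 | 6

Derivation:
After WHERE (1 rows):
sales.tag | sales.price | sales.code | sales.name
E | 6 | Z1 | frank
After GROUP BY (1 rows):
sales.code | max_price
Z1 | 6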